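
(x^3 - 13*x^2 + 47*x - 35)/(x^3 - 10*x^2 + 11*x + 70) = (x - 1)/(x + 2)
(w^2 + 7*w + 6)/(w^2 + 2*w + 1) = (w + 6)/(w + 1)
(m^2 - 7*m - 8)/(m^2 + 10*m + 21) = (m^2 - 7*m - 8)/(m^2 + 10*m + 21)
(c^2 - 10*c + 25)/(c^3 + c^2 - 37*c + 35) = (c - 5)/(c^2 + 6*c - 7)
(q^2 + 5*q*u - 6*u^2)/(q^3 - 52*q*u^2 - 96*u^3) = (q - u)/(q^2 - 6*q*u - 16*u^2)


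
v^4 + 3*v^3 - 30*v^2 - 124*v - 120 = (v - 6)*(v + 2)^2*(v + 5)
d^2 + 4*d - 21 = (d - 3)*(d + 7)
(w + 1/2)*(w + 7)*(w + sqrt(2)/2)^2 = w^4 + sqrt(2)*w^3 + 15*w^3/2 + 4*w^2 + 15*sqrt(2)*w^2/2 + 15*w/4 + 7*sqrt(2)*w/2 + 7/4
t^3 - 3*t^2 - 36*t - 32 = (t - 8)*(t + 1)*(t + 4)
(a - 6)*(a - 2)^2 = a^3 - 10*a^2 + 28*a - 24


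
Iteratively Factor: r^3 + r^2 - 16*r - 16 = (r + 4)*(r^2 - 3*r - 4) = (r + 1)*(r + 4)*(r - 4)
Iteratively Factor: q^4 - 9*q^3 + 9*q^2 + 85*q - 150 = (q - 5)*(q^3 - 4*q^2 - 11*q + 30) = (q - 5)*(q - 2)*(q^2 - 2*q - 15) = (q - 5)*(q - 2)*(q + 3)*(q - 5)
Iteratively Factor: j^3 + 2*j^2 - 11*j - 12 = (j + 4)*(j^2 - 2*j - 3) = (j - 3)*(j + 4)*(j + 1)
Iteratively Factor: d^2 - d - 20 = (d + 4)*(d - 5)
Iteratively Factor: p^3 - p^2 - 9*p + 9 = (p - 3)*(p^2 + 2*p - 3) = (p - 3)*(p + 3)*(p - 1)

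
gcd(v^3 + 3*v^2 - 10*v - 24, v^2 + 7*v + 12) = v + 4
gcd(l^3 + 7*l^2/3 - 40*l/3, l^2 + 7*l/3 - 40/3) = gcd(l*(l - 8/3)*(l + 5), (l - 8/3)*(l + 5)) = l^2 + 7*l/3 - 40/3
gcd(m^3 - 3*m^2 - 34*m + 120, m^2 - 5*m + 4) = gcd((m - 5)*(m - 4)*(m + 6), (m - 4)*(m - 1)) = m - 4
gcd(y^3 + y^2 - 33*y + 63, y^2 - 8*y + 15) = y - 3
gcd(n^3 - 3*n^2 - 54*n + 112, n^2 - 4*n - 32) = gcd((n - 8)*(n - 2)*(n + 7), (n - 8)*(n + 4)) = n - 8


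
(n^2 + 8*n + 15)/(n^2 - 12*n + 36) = (n^2 + 8*n + 15)/(n^2 - 12*n + 36)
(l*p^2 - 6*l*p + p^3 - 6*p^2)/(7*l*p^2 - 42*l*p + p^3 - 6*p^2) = (l + p)/(7*l + p)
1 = 1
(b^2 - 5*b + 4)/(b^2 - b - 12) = (b - 1)/(b + 3)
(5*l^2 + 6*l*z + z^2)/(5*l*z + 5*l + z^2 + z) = (l + z)/(z + 1)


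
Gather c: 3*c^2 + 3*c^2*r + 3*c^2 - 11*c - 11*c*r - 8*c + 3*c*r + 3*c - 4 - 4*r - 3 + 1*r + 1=c^2*(3*r + 6) + c*(-8*r - 16) - 3*r - 6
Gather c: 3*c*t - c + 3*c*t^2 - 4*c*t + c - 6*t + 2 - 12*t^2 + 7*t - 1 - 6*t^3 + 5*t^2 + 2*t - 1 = c*(3*t^2 - t) - 6*t^3 - 7*t^2 + 3*t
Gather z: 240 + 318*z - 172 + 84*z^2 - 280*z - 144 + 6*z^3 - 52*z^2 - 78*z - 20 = 6*z^3 + 32*z^2 - 40*z - 96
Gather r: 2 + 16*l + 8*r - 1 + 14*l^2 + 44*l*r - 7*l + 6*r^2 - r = 14*l^2 + 9*l + 6*r^2 + r*(44*l + 7) + 1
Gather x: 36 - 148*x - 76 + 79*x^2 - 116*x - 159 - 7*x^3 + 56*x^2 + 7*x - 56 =-7*x^3 + 135*x^2 - 257*x - 255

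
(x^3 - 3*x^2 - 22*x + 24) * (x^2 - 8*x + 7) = x^5 - 11*x^4 + 9*x^3 + 179*x^2 - 346*x + 168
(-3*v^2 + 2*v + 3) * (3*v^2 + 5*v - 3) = -9*v^4 - 9*v^3 + 28*v^2 + 9*v - 9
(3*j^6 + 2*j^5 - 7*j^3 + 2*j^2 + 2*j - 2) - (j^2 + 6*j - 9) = 3*j^6 + 2*j^5 - 7*j^3 + j^2 - 4*j + 7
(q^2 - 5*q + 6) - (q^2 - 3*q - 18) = 24 - 2*q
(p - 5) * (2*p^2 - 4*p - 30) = 2*p^3 - 14*p^2 - 10*p + 150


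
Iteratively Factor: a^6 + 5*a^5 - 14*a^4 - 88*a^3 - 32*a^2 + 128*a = (a)*(a^5 + 5*a^4 - 14*a^3 - 88*a^2 - 32*a + 128) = a*(a - 1)*(a^4 + 6*a^3 - 8*a^2 - 96*a - 128) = a*(a - 1)*(a + 4)*(a^3 + 2*a^2 - 16*a - 32) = a*(a - 1)*(a + 2)*(a + 4)*(a^2 - 16) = a*(a - 1)*(a + 2)*(a + 4)^2*(a - 4)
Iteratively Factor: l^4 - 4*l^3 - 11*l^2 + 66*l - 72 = (l - 3)*(l^3 - l^2 - 14*l + 24) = (l - 3)*(l - 2)*(l^2 + l - 12) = (l - 3)^2*(l - 2)*(l + 4)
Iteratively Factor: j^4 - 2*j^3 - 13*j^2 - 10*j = (j + 2)*(j^3 - 4*j^2 - 5*j) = (j - 5)*(j + 2)*(j^2 + j) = j*(j - 5)*(j + 2)*(j + 1)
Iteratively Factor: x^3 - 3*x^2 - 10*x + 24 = (x - 2)*(x^2 - x - 12) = (x - 2)*(x + 3)*(x - 4)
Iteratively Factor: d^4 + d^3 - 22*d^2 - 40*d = (d - 5)*(d^3 + 6*d^2 + 8*d) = (d - 5)*(d + 4)*(d^2 + 2*d) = (d - 5)*(d + 2)*(d + 4)*(d)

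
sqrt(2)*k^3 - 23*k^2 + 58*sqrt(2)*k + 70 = (k - 7*sqrt(2))*(k - 5*sqrt(2))*(sqrt(2)*k + 1)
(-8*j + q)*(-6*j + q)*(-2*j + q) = -96*j^3 + 76*j^2*q - 16*j*q^2 + q^3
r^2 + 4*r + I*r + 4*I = (r + 4)*(r + I)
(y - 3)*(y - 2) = y^2 - 5*y + 6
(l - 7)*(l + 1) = l^2 - 6*l - 7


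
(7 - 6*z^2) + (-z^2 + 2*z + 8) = -7*z^2 + 2*z + 15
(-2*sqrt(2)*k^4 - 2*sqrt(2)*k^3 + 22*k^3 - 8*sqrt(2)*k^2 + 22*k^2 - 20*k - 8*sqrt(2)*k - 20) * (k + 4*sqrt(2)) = -2*sqrt(2)*k^5 - 2*sqrt(2)*k^4 + 6*k^4 + 6*k^3 + 80*sqrt(2)*k^3 - 84*k^2 + 80*sqrt(2)*k^2 - 80*sqrt(2)*k - 84*k - 80*sqrt(2)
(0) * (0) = 0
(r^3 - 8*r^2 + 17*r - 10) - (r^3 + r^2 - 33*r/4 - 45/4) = -9*r^2 + 101*r/4 + 5/4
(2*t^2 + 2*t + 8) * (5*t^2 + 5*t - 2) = 10*t^4 + 20*t^3 + 46*t^2 + 36*t - 16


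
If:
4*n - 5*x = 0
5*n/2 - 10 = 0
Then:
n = 4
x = 16/5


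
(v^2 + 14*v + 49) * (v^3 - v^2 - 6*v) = v^5 + 13*v^4 + 29*v^3 - 133*v^2 - 294*v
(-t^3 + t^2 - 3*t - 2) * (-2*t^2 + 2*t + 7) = 2*t^5 - 4*t^4 + t^3 + 5*t^2 - 25*t - 14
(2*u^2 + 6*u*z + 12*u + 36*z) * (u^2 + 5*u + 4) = 2*u^4 + 6*u^3*z + 22*u^3 + 66*u^2*z + 68*u^2 + 204*u*z + 48*u + 144*z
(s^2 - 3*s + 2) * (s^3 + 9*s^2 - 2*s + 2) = s^5 + 6*s^4 - 27*s^3 + 26*s^2 - 10*s + 4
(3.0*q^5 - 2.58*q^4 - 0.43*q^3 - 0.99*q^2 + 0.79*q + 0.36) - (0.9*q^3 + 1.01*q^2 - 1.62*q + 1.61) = 3.0*q^5 - 2.58*q^4 - 1.33*q^3 - 2.0*q^2 + 2.41*q - 1.25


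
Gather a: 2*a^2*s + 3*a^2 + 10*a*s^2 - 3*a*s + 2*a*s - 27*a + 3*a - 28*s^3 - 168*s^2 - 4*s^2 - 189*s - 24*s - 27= a^2*(2*s + 3) + a*(10*s^2 - s - 24) - 28*s^3 - 172*s^2 - 213*s - 27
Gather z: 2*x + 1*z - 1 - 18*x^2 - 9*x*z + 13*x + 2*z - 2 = -18*x^2 + 15*x + z*(3 - 9*x) - 3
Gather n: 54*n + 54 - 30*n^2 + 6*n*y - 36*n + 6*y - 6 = -30*n^2 + n*(6*y + 18) + 6*y + 48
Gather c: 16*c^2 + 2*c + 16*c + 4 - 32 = 16*c^2 + 18*c - 28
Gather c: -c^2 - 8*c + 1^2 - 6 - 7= -c^2 - 8*c - 12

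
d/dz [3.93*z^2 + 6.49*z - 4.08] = 7.86*z + 6.49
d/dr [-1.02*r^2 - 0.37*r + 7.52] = -2.04*r - 0.37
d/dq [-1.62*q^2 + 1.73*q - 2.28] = 1.73 - 3.24*q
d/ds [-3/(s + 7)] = 3/(s + 7)^2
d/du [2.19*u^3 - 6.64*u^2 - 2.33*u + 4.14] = 6.57*u^2 - 13.28*u - 2.33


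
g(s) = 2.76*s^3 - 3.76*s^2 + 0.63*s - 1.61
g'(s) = 8.28*s^2 - 7.52*s + 0.63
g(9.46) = 2004.45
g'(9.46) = 670.48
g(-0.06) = -1.66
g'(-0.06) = 1.11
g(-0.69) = -4.74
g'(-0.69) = 9.76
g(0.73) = -2.08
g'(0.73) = -0.45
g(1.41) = -0.46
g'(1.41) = 6.49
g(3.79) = 97.02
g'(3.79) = 91.06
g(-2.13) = -46.68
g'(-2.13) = 54.21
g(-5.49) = -575.09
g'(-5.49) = 291.47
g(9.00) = 1711.54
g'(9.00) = 603.63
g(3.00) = 40.96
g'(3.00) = 52.59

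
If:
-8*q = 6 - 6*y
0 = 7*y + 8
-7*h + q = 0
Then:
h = -45/196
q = -45/28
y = -8/7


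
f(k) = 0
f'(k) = 0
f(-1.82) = 0.00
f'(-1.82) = 0.00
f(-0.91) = 0.00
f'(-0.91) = 0.00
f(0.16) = 0.00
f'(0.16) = 0.00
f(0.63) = 0.00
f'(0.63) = 0.00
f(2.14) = 0.00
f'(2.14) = 0.00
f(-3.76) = 0.00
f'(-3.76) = 0.00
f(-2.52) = 0.00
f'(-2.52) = 0.00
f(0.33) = 0.00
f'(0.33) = 0.00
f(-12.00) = 0.00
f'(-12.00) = 0.00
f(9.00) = 0.00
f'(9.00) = 0.00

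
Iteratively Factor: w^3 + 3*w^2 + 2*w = (w)*(w^2 + 3*w + 2) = w*(w + 2)*(w + 1)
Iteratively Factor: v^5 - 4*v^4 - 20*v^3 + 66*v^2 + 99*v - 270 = (v + 3)*(v^4 - 7*v^3 + v^2 + 63*v - 90) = (v - 2)*(v + 3)*(v^3 - 5*v^2 - 9*v + 45) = (v - 3)*(v - 2)*(v + 3)*(v^2 - 2*v - 15) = (v - 5)*(v - 3)*(v - 2)*(v + 3)*(v + 3)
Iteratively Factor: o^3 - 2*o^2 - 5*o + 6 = (o - 3)*(o^2 + o - 2) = (o - 3)*(o - 1)*(o + 2)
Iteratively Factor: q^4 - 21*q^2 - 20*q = (q + 4)*(q^3 - 4*q^2 - 5*q) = (q + 1)*(q + 4)*(q^2 - 5*q) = (q - 5)*(q + 1)*(q + 4)*(q)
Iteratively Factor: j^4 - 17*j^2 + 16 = (j + 4)*(j^3 - 4*j^2 - j + 4) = (j - 1)*(j + 4)*(j^2 - 3*j - 4) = (j - 1)*(j + 1)*(j + 4)*(j - 4)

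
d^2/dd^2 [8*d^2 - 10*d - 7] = 16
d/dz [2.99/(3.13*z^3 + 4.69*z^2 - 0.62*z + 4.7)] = (-28.0761*z^2 - 28.0462*z + 1.8538)/(3.13*z^3 + 4.69*z^2 - 0.62*z + 4.7)^2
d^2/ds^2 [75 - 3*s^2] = -6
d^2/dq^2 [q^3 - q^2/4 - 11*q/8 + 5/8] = 6*q - 1/2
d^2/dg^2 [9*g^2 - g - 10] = 18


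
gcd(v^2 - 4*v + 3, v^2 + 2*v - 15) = v - 3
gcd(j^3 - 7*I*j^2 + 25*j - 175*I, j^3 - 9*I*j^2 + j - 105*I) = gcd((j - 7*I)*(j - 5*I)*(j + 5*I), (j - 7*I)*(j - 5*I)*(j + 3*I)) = j^2 - 12*I*j - 35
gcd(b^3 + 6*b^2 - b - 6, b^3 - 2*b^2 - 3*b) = b + 1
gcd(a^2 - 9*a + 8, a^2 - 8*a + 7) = a - 1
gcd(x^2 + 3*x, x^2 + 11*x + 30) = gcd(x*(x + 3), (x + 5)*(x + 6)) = 1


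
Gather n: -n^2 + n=-n^2 + n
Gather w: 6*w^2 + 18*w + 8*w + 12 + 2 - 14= 6*w^2 + 26*w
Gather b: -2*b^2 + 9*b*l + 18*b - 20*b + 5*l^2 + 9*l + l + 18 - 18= -2*b^2 + b*(9*l - 2) + 5*l^2 + 10*l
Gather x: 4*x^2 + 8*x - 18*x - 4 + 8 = 4*x^2 - 10*x + 4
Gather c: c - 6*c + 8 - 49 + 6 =-5*c - 35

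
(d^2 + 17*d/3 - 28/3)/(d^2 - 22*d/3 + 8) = (d + 7)/(d - 6)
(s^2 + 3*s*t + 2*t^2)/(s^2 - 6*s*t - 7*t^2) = (s + 2*t)/(s - 7*t)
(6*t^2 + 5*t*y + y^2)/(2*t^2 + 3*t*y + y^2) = (3*t + y)/(t + y)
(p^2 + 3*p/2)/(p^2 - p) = (p + 3/2)/(p - 1)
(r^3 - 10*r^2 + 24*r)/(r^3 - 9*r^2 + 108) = r*(r - 4)/(r^2 - 3*r - 18)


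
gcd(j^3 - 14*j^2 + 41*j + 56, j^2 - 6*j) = 1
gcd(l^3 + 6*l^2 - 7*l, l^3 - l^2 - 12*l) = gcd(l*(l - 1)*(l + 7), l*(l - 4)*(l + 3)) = l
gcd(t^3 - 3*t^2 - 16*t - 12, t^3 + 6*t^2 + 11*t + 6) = t^2 + 3*t + 2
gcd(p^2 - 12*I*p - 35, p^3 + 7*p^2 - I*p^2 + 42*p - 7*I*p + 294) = p - 7*I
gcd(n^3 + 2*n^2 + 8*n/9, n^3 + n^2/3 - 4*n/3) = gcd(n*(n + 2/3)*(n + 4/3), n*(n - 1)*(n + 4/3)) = n^2 + 4*n/3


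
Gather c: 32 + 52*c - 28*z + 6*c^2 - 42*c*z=6*c^2 + c*(52 - 42*z) - 28*z + 32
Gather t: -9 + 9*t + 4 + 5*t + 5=14*t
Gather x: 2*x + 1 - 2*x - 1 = 0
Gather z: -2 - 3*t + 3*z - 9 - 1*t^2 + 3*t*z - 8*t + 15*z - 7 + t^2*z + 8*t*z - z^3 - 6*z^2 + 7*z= -t^2 - 11*t - z^3 - 6*z^2 + z*(t^2 + 11*t + 25) - 18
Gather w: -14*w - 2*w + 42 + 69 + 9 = 120 - 16*w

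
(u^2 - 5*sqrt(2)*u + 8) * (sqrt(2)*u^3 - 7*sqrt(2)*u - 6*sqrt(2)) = sqrt(2)*u^5 - 10*u^4 + sqrt(2)*u^3 - 6*sqrt(2)*u^2 + 70*u^2 - 56*sqrt(2)*u + 60*u - 48*sqrt(2)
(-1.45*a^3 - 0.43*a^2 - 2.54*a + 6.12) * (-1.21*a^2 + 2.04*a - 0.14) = 1.7545*a^5 - 2.4377*a^4 + 2.3992*a^3 - 12.5266*a^2 + 12.8404*a - 0.8568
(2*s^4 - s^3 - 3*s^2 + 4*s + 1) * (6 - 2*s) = -4*s^5 + 14*s^4 - 26*s^2 + 22*s + 6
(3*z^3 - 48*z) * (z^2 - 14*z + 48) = 3*z^5 - 42*z^4 + 96*z^3 + 672*z^2 - 2304*z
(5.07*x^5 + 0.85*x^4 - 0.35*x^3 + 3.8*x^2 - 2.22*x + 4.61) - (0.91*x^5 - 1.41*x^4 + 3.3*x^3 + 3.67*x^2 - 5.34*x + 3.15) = 4.16*x^5 + 2.26*x^4 - 3.65*x^3 + 0.13*x^2 + 3.12*x + 1.46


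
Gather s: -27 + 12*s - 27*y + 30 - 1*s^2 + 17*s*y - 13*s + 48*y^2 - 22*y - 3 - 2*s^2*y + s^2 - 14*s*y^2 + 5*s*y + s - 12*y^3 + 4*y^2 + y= -2*s^2*y + s*(-14*y^2 + 22*y) - 12*y^3 + 52*y^2 - 48*y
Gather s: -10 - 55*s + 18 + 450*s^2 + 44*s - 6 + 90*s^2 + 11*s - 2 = 540*s^2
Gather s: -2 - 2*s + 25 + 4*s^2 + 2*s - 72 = 4*s^2 - 49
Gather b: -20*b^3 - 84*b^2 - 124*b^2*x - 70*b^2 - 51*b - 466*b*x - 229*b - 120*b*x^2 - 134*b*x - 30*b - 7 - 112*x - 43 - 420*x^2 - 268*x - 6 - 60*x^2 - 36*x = -20*b^3 + b^2*(-124*x - 154) + b*(-120*x^2 - 600*x - 310) - 480*x^2 - 416*x - 56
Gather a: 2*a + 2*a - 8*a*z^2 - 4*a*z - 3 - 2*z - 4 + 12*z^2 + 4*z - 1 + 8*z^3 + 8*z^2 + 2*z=a*(-8*z^2 - 4*z + 4) + 8*z^3 + 20*z^2 + 4*z - 8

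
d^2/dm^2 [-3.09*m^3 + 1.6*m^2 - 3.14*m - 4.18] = 3.2 - 18.54*m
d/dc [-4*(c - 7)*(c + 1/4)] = 27 - 8*c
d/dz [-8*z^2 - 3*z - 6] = -16*z - 3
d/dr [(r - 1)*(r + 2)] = 2*r + 1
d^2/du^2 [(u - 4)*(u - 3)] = 2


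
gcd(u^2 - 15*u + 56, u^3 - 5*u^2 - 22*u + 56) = u - 7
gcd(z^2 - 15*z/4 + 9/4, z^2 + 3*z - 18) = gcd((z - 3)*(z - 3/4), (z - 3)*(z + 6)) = z - 3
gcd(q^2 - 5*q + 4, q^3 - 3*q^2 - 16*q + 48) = q - 4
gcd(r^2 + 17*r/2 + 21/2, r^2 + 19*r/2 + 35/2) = r + 7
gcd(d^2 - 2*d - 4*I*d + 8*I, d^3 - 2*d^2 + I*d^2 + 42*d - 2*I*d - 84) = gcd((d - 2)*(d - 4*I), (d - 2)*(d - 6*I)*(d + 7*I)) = d - 2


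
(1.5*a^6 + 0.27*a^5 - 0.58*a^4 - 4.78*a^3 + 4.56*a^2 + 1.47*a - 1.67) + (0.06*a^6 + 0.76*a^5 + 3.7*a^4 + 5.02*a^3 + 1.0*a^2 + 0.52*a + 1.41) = 1.56*a^6 + 1.03*a^5 + 3.12*a^4 + 0.239999999999999*a^3 + 5.56*a^2 + 1.99*a - 0.26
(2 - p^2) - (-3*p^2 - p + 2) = 2*p^2 + p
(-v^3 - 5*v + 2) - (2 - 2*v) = -v^3 - 3*v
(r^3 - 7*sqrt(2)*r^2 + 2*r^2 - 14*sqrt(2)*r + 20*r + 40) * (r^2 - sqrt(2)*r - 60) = r^5 - 8*sqrt(2)*r^4 + 2*r^4 - 26*r^3 - 16*sqrt(2)*r^3 - 52*r^2 + 400*sqrt(2)*r^2 - 1200*r + 800*sqrt(2)*r - 2400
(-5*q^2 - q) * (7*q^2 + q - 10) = -35*q^4 - 12*q^3 + 49*q^2 + 10*q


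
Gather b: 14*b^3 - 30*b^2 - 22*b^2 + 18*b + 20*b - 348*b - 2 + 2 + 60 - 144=14*b^3 - 52*b^2 - 310*b - 84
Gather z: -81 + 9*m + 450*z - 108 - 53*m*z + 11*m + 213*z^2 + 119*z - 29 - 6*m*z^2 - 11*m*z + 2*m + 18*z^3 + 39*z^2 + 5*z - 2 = 22*m + 18*z^3 + z^2*(252 - 6*m) + z*(574 - 64*m) - 220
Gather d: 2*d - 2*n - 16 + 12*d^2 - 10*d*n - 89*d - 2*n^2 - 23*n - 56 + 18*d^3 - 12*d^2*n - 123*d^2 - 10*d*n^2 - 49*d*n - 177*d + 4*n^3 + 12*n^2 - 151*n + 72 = 18*d^3 + d^2*(-12*n - 111) + d*(-10*n^2 - 59*n - 264) + 4*n^3 + 10*n^2 - 176*n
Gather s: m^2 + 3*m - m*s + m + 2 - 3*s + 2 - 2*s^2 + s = m^2 + 4*m - 2*s^2 + s*(-m - 2) + 4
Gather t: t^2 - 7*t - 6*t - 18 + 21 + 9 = t^2 - 13*t + 12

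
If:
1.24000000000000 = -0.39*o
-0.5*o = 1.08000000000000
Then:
No Solution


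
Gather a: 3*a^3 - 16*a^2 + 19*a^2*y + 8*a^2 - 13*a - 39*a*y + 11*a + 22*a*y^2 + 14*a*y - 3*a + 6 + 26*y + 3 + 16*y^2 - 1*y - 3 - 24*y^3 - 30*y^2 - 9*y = 3*a^3 + a^2*(19*y - 8) + a*(22*y^2 - 25*y - 5) - 24*y^3 - 14*y^2 + 16*y + 6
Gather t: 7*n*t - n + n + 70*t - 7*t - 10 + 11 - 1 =t*(7*n + 63)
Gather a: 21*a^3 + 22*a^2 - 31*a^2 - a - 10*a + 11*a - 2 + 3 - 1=21*a^3 - 9*a^2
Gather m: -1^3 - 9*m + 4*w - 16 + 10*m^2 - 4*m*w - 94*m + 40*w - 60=10*m^2 + m*(-4*w - 103) + 44*w - 77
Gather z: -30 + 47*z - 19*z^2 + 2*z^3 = 2*z^3 - 19*z^2 + 47*z - 30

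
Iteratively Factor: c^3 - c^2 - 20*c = (c)*(c^2 - c - 20) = c*(c - 5)*(c + 4)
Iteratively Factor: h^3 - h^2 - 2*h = (h - 2)*(h^2 + h) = h*(h - 2)*(h + 1)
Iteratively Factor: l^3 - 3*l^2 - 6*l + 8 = (l - 4)*(l^2 + l - 2) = (l - 4)*(l + 2)*(l - 1)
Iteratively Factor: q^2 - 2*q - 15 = (q + 3)*(q - 5)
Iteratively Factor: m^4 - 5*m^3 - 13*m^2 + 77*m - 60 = (m - 3)*(m^3 - 2*m^2 - 19*m + 20) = (m - 5)*(m - 3)*(m^2 + 3*m - 4) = (m - 5)*(m - 3)*(m + 4)*(m - 1)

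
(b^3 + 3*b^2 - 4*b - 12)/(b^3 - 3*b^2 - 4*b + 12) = (b + 3)/(b - 3)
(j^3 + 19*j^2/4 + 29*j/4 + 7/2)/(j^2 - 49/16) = 4*(j^2 + 3*j + 2)/(4*j - 7)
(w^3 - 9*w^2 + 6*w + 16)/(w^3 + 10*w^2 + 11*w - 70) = (w^2 - 7*w - 8)/(w^2 + 12*w + 35)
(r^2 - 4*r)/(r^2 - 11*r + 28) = r/(r - 7)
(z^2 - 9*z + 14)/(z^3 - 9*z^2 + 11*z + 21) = (z - 2)/(z^2 - 2*z - 3)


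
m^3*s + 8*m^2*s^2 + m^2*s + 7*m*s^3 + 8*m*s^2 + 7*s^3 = (m + s)*(m + 7*s)*(m*s + s)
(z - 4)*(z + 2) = z^2 - 2*z - 8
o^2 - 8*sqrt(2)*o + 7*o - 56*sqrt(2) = (o + 7)*(o - 8*sqrt(2))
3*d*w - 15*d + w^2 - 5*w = (3*d + w)*(w - 5)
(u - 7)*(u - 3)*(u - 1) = u^3 - 11*u^2 + 31*u - 21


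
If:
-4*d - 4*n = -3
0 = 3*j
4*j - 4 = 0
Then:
No Solution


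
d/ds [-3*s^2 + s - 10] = 1 - 6*s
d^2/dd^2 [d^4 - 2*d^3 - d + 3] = 12*d*(d - 1)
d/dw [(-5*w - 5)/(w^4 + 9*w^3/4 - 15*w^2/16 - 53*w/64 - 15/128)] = 640*(96*w^3 + 248*w^2 + 124*w - 91)/(4096*w^7 + 17408*w^6 + 8704*w^5 - 26240*w^4 - 6064*w^3 + 5716*w^2 + 2280*w + 225)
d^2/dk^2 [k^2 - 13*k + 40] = 2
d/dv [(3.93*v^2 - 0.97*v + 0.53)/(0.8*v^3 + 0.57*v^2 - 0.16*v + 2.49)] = (-3.144*v^4 + 1.552*v^3 - 1.3479*v^2 + 18.9672*v - 2.3305)/(0.64*v^6 + 0.912*v^5 + 0.0689*v^4 + 3.8016*v^3 + 2.8642*v^2 - 0.7968*v + 6.2001)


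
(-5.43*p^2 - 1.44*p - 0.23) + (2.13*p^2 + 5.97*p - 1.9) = -3.3*p^2 + 4.53*p - 2.13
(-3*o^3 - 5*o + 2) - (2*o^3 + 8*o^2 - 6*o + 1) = -5*o^3 - 8*o^2 + o + 1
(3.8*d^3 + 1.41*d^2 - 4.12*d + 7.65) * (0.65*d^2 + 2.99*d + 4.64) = 2.47*d^5 + 12.2785*d^4 + 19.1699*d^3 - 0.803900000000002*d^2 + 3.75670000000001*d + 35.496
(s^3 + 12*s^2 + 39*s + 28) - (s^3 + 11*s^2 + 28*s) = s^2 + 11*s + 28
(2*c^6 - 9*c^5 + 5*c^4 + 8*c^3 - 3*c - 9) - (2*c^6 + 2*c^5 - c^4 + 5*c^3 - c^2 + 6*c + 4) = -11*c^5 + 6*c^4 + 3*c^3 + c^2 - 9*c - 13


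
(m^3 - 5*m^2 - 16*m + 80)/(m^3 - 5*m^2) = 1 - 16/m^2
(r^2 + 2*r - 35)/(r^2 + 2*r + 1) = (r^2 + 2*r - 35)/(r^2 + 2*r + 1)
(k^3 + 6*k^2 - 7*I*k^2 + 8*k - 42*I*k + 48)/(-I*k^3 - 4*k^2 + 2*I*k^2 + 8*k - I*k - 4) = (I*k^3 + k^2*(7 + 6*I) + k*(42 + 8*I) + 48*I)/(k^3 + k^2*(-2 - 4*I) + k*(1 + 8*I) - 4*I)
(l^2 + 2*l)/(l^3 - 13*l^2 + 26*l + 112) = l/(l^2 - 15*l + 56)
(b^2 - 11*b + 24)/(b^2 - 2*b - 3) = (b - 8)/(b + 1)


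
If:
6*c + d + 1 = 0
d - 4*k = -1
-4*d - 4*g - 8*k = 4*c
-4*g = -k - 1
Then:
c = -6/67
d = -31/67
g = 19/67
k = 9/67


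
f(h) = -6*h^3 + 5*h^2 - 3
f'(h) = -18*h^2 + 10*h = 2*h*(5 - 9*h)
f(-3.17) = 238.37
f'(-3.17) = -212.58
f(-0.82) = 3.67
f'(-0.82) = -20.30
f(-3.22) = 249.16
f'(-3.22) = -218.83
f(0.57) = -2.49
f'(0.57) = -0.15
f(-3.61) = 344.44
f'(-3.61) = -270.68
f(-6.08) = 1530.37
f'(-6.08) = -726.20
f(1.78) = -21.00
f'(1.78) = -39.23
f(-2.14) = 78.70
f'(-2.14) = -103.83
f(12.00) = -9651.00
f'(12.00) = -2472.00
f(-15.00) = 21372.00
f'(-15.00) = -4200.00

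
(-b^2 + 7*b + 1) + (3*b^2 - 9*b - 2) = 2*b^2 - 2*b - 1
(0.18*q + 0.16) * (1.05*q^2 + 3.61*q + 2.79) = 0.189*q^3 + 0.8178*q^2 + 1.0798*q + 0.4464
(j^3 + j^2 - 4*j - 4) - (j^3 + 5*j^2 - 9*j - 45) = -4*j^2 + 5*j + 41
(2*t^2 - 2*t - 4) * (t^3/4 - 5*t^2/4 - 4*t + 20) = t^5/2 - 3*t^4 - 13*t^3/2 + 53*t^2 - 24*t - 80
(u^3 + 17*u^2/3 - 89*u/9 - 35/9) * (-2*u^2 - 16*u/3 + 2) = -2*u^5 - 50*u^4/3 - 76*u^3/9 + 1940*u^2/27 + 26*u/27 - 70/9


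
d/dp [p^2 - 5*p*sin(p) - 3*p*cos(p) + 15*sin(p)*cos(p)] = 3*p*sin(p) - 5*p*cos(p) + 2*p - 5*sin(p) - 3*cos(p) + 15*cos(2*p)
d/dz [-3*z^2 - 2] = -6*z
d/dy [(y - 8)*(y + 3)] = 2*y - 5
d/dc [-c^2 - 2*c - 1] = -2*c - 2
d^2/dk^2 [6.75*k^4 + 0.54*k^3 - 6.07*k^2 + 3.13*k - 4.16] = 81.0*k^2 + 3.24*k - 12.14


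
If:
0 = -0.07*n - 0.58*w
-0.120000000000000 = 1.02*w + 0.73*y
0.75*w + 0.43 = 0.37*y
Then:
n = 3.21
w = -0.39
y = 0.38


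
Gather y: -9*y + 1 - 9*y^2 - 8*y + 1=-9*y^2 - 17*y + 2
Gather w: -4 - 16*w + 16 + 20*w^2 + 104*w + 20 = 20*w^2 + 88*w + 32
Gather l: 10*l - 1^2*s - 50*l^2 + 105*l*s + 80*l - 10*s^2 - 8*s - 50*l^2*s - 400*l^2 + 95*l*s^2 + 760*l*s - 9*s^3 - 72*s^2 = l^2*(-50*s - 450) + l*(95*s^2 + 865*s + 90) - 9*s^3 - 82*s^2 - 9*s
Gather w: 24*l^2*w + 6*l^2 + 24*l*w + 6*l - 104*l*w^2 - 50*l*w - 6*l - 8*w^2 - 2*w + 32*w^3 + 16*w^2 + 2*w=6*l^2 + 32*w^3 + w^2*(8 - 104*l) + w*(24*l^2 - 26*l)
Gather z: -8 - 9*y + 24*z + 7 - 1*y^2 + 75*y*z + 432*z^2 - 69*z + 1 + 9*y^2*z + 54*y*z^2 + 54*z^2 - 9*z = -y^2 - 9*y + z^2*(54*y + 486) + z*(9*y^2 + 75*y - 54)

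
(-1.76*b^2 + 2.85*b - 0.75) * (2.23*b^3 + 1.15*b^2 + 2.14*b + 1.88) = -3.9248*b^5 + 4.3315*b^4 - 2.1614*b^3 + 1.9277*b^2 + 3.753*b - 1.41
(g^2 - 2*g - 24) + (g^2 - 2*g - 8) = 2*g^2 - 4*g - 32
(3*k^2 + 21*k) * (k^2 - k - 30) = 3*k^4 + 18*k^3 - 111*k^2 - 630*k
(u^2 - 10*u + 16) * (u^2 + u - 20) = u^4 - 9*u^3 - 14*u^2 + 216*u - 320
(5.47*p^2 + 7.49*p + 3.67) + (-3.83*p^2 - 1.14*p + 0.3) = 1.64*p^2 + 6.35*p + 3.97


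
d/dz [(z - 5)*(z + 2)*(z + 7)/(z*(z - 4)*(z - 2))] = 2*(-5*z^4 + 39*z^3 + 28*z^2 - 420*z + 280)/(z^2*(z^4 - 12*z^3 + 52*z^2 - 96*z + 64))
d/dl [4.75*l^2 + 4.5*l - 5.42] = 9.5*l + 4.5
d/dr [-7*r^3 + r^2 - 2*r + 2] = -21*r^2 + 2*r - 2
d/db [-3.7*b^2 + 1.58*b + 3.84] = 1.58 - 7.4*b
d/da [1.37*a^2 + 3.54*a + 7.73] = 2.74*a + 3.54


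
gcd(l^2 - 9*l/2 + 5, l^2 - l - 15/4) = l - 5/2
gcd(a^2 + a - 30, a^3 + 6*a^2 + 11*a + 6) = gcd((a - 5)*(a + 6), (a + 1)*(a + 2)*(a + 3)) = 1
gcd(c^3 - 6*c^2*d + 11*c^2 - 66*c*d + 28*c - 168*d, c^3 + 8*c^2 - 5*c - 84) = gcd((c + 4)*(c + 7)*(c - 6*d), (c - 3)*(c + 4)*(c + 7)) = c^2 + 11*c + 28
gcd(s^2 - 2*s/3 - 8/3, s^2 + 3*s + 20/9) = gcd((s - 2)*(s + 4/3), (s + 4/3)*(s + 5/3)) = s + 4/3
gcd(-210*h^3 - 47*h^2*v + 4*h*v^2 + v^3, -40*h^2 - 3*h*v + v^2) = 5*h + v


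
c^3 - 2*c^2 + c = c*(c - 1)^2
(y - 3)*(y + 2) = y^2 - y - 6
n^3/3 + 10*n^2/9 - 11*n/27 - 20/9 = (n/3 + 1)*(n - 4/3)*(n + 5/3)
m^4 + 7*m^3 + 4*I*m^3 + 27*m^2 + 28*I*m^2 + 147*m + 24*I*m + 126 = (m + 1)*(m + 6)*(m - 3*I)*(m + 7*I)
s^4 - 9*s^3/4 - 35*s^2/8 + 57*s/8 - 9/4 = (s - 3)*(s - 3/4)*(s - 1/2)*(s + 2)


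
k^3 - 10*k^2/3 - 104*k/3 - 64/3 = (k - 8)*(k + 2/3)*(k + 4)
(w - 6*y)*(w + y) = w^2 - 5*w*y - 6*y^2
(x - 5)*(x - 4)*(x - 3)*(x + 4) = x^4 - 8*x^3 - x^2 + 128*x - 240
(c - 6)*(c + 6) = c^2 - 36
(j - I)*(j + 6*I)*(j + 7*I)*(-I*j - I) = -I*j^4 + 12*j^3 - I*j^3 + 12*j^2 + 29*I*j^2 + 42*j + 29*I*j + 42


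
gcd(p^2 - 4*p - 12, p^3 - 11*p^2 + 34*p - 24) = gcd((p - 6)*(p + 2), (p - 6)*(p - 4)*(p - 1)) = p - 6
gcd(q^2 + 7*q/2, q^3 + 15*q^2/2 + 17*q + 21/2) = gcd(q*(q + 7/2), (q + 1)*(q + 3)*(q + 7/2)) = q + 7/2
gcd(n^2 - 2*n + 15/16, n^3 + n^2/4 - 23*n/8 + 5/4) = n - 5/4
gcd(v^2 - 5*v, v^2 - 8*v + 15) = v - 5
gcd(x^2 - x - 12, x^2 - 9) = x + 3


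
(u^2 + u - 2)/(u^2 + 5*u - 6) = (u + 2)/(u + 6)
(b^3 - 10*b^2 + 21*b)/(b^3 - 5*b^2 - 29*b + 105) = b/(b + 5)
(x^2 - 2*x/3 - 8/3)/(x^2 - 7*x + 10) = (x + 4/3)/(x - 5)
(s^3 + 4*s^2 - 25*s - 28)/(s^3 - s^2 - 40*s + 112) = (s + 1)/(s - 4)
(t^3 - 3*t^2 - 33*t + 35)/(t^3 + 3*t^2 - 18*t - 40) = (t^2 - 8*t + 7)/(t^2 - 2*t - 8)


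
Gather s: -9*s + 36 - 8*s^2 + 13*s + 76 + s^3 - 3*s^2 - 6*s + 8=s^3 - 11*s^2 - 2*s + 120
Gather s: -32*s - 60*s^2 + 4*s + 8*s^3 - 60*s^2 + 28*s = 8*s^3 - 120*s^2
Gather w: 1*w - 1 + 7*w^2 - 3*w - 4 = 7*w^2 - 2*w - 5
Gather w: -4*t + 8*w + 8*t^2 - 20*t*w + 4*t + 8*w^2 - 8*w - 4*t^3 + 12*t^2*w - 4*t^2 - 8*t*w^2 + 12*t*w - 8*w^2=-4*t^3 + 4*t^2 - 8*t*w^2 + w*(12*t^2 - 8*t)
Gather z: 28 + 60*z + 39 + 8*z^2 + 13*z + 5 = 8*z^2 + 73*z + 72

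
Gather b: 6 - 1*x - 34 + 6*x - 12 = 5*x - 40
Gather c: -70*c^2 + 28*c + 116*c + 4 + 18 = -70*c^2 + 144*c + 22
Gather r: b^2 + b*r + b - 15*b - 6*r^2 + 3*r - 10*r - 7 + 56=b^2 - 14*b - 6*r^2 + r*(b - 7) + 49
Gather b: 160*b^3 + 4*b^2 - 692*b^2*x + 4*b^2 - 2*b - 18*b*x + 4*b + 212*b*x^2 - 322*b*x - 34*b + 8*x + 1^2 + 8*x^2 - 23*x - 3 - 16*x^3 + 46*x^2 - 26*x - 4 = 160*b^3 + b^2*(8 - 692*x) + b*(212*x^2 - 340*x - 32) - 16*x^3 + 54*x^2 - 41*x - 6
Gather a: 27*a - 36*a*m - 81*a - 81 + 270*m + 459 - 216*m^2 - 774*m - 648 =a*(-36*m - 54) - 216*m^2 - 504*m - 270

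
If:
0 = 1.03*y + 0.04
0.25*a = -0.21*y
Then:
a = 0.03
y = -0.04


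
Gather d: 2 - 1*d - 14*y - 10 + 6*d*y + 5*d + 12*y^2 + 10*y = d*(6*y + 4) + 12*y^2 - 4*y - 8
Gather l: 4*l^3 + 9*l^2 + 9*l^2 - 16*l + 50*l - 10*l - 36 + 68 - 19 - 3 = 4*l^3 + 18*l^2 + 24*l + 10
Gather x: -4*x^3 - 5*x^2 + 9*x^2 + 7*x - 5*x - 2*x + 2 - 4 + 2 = -4*x^3 + 4*x^2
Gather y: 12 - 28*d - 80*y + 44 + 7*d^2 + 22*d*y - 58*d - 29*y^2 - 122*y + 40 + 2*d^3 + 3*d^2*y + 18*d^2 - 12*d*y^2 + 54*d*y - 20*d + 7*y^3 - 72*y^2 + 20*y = 2*d^3 + 25*d^2 - 106*d + 7*y^3 + y^2*(-12*d - 101) + y*(3*d^2 + 76*d - 182) + 96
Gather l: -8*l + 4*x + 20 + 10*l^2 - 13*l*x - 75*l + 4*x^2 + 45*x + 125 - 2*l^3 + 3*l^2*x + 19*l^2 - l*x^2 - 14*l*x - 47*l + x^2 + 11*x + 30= -2*l^3 + l^2*(3*x + 29) + l*(-x^2 - 27*x - 130) + 5*x^2 + 60*x + 175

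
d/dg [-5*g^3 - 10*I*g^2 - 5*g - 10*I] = -15*g^2 - 20*I*g - 5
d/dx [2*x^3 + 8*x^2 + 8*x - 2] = 6*x^2 + 16*x + 8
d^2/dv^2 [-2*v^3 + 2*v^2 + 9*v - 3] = 4 - 12*v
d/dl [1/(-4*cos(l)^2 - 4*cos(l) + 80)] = -(2*cos(l) + 1)*sin(l)/(4*(cos(l)^2 + cos(l) - 20)^2)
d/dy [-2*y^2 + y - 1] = 1 - 4*y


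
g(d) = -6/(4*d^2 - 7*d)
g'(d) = -6*(7 - 8*d)/(4*d^2 - 7*d)^2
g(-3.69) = -0.07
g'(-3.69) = -0.03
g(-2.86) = -0.11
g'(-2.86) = -0.06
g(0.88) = 1.96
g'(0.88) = 0.03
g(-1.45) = -0.32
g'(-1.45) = -0.32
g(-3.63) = -0.08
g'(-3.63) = -0.04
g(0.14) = 6.65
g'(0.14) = -43.40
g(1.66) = 10.04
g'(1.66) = 105.51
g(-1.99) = -0.20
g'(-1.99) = -0.16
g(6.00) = -0.06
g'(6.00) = 0.02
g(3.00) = -0.40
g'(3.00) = 0.45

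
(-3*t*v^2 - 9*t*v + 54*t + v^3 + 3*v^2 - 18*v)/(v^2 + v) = (-3*t*v^2 - 9*t*v + 54*t + v^3 + 3*v^2 - 18*v)/(v*(v + 1))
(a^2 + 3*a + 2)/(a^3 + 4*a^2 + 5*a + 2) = 1/(a + 1)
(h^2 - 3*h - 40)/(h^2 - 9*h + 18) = (h^2 - 3*h - 40)/(h^2 - 9*h + 18)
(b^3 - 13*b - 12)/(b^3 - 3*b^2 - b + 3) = (b^2 - b - 12)/(b^2 - 4*b + 3)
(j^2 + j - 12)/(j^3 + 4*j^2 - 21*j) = (j + 4)/(j*(j + 7))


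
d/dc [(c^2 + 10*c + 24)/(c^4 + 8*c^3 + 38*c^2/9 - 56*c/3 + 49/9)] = 18*(-9*c^5 - 171*c^4 - 1152*c^3 - 2866*c^2 - 863*c + 2261)/(81*c^8 + 1296*c^7 + 5868*c^6 + 2448*c^5 - 21866*c^4 - 5712*c^3 + 31948*c^2 - 16464*c + 2401)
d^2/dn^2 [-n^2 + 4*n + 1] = -2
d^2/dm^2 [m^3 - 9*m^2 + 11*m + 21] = 6*m - 18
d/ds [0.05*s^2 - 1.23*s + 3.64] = 0.1*s - 1.23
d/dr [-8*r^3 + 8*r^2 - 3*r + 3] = -24*r^2 + 16*r - 3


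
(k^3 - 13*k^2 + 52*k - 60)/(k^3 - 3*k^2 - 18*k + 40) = (k - 6)/(k + 4)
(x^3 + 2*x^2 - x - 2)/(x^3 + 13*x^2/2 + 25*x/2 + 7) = 2*(x - 1)/(2*x + 7)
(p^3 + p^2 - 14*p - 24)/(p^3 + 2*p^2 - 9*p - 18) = (p - 4)/(p - 3)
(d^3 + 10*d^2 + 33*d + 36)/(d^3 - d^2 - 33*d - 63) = (d + 4)/(d - 7)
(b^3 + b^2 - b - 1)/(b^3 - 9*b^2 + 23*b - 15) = (b^2 + 2*b + 1)/(b^2 - 8*b + 15)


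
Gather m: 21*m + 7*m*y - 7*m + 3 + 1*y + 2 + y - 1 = m*(7*y + 14) + 2*y + 4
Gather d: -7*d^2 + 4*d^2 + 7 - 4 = 3 - 3*d^2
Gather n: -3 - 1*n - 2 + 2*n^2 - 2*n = 2*n^2 - 3*n - 5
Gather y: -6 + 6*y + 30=6*y + 24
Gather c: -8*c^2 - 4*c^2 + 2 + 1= 3 - 12*c^2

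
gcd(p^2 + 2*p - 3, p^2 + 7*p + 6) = 1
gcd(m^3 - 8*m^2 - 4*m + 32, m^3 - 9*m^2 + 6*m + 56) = m + 2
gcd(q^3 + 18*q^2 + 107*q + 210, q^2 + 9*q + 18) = q + 6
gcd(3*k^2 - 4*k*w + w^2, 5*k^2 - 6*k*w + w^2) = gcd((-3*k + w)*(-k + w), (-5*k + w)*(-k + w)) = -k + w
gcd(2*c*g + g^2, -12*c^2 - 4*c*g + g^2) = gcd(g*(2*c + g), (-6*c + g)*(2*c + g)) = 2*c + g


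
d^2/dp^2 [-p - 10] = 0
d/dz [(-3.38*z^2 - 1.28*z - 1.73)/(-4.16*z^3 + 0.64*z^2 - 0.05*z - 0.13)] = (-14.0608*z^4 - 10.6496*z^3 - 20.6022*z^2 + 3.0932*z + 0.0799)/(17.3056*z^6 - 5.3248*z^5 + 0.8256*z^4 + 1.0176*z^3 - 0.1639*z^2 + 0.013*z + 0.0169)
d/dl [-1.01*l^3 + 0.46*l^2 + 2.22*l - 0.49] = -3.03*l^2 + 0.92*l + 2.22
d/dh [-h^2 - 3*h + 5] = -2*h - 3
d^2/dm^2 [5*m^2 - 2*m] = 10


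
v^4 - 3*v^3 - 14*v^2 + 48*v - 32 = (v - 4)*(v - 2)*(v - 1)*(v + 4)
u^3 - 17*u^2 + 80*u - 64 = (u - 8)^2*(u - 1)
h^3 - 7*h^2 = h^2*(h - 7)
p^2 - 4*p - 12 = (p - 6)*(p + 2)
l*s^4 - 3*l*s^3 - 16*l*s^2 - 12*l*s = s*(s - 6)*(s + 2)*(l*s + l)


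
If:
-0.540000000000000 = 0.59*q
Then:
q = -0.92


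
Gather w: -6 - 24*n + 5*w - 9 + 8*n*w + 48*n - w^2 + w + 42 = 24*n - w^2 + w*(8*n + 6) + 27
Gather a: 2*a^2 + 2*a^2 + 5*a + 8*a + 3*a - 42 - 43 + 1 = 4*a^2 + 16*a - 84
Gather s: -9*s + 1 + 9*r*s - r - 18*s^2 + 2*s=-r - 18*s^2 + s*(9*r - 7) + 1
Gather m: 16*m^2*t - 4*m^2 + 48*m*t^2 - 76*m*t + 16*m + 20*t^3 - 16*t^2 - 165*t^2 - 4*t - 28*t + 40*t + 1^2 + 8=m^2*(16*t - 4) + m*(48*t^2 - 76*t + 16) + 20*t^3 - 181*t^2 + 8*t + 9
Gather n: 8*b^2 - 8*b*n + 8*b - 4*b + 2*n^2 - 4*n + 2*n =8*b^2 + 4*b + 2*n^2 + n*(-8*b - 2)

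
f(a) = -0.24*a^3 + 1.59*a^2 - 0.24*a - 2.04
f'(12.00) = -65.76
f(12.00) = -190.68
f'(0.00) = -0.24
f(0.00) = -2.04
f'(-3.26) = -18.26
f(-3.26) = 23.96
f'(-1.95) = -9.18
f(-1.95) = 6.25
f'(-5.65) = -41.19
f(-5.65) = 93.36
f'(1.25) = 2.61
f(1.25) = -0.32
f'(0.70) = 1.63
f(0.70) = -1.51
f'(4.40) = -0.19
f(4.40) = 7.24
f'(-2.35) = -11.69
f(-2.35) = 10.42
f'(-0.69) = -2.78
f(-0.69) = -1.04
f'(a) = -0.72*a^2 + 3.18*a - 0.24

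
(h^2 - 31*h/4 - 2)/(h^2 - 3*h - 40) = (h + 1/4)/(h + 5)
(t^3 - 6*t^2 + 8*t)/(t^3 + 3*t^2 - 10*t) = (t - 4)/(t + 5)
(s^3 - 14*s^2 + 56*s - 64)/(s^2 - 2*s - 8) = (s^2 - 10*s + 16)/(s + 2)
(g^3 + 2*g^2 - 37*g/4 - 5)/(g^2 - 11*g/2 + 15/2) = (g^2 + 9*g/2 + 2)/(g - 3)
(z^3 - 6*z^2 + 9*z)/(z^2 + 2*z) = (z^2 - 6*z + 9)/(z + 2)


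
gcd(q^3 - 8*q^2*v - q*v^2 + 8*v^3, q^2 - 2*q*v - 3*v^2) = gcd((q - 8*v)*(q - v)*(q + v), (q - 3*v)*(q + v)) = q + v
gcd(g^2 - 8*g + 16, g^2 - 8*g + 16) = g^2 - 8*g + 16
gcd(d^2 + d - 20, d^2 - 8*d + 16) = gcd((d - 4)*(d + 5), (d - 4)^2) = d - 4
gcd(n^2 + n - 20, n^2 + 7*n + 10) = n + 5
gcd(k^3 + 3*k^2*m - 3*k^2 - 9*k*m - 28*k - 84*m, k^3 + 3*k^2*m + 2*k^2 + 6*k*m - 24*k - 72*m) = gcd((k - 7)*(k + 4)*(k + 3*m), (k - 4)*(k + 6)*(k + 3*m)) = k + 3*m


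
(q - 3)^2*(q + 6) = q^3 - 27*q + 54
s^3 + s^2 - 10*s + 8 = (s - 2)*(s - 1)*(s + 4)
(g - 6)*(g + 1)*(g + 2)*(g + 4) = g^4 + g^3 - 28*g^2 - 76*g - 48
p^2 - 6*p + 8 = (p - 4)*(p - 2)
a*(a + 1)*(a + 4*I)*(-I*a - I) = -I*a^4 + 4*a^3 - 2*I*a^3 + 8*a^2 - I*a^2 + 4*a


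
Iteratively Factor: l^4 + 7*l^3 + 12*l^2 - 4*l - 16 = (l + 2)*(l^3 + 5*l^2 + 2*l - 8) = (l + 2)^2*(l^2 + 3*l - 4) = (l - 1)*(l + 2)^2*(l + 4)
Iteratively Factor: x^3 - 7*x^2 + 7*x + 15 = (x - 3)*(x^2 - 4*x - 5) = (x - 5)*(x - 3)*(x + 1)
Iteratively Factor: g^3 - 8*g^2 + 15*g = (g - 3)*(g^2 - 5*g) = (g - 5)*(g - 3)*(g)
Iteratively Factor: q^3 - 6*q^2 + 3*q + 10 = (q + 1)*(q^2 - 7*q + 10) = (q - 5)*(q + 1)*(q - 2)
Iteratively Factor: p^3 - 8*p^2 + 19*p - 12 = (p - 3)*(p^2 - 5*p + 4) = (p - 3)*(p - 1)*(p - 4)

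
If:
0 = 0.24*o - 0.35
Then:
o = 1.46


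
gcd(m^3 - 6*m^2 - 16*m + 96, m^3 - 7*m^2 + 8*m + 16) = m - 4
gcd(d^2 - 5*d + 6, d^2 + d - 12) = d - 3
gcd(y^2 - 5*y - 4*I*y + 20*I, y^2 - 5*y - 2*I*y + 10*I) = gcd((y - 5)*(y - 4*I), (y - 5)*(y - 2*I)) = y - 5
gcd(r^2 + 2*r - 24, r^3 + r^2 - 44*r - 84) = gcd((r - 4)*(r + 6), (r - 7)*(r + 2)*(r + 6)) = r + 6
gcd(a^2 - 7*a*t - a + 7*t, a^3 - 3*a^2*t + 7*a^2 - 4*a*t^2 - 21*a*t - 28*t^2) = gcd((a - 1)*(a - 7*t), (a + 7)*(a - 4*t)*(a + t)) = 1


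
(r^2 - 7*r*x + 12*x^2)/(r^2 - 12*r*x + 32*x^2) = (-r + 3*x)/(-r + 8*x)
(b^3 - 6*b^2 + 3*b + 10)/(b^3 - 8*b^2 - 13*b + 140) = (b^2 - b - 2)/(b^2 - 3*b - 28)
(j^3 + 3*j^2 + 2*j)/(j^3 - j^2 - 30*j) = (j^2 + 3*j + 2)/(j^2 - j - 30)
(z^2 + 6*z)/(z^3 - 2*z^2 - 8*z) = (z + 6)/(z^2 - 2*z - 8)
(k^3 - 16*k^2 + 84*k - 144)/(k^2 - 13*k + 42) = (k^2 - 10*k + 24)/(k - 7)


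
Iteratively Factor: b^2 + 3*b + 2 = (b + 1)*(b + 2)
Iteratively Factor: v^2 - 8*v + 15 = (v - 5)*(v - 3)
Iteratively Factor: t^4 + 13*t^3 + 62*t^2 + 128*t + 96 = (t + 2)*(t^3 + 11*t^2 + 40*t + 48) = (t + 2)*(t + 3)*(t^2 + 8*t + 16) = (t + 2)*(t + 3)*(t + 4)*(t + 4)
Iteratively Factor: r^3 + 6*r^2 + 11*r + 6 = (r + 2)*(r^2 + 4*r + 3) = (r + 2)*(r + 3)*(r + 1)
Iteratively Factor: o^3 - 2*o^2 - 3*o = (o)*(o^2 - 2*o - 3) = o*(o + 1)*(o - 3)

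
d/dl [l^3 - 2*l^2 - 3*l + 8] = 3*l^2 - 4*l - 3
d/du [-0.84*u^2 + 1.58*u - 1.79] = 1.58 - 1.68*u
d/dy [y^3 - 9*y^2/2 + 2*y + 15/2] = 3*y^2 - 9*y + 2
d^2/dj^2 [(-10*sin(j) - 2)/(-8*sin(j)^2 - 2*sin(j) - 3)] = 2*(-320*sin(j)^5 - 176*sin(j)^4 + 1312*sin(j)^3 + 506*sin(j)^2 - 663*sin(j) - 100)/(8*sin(j)^2 + 2*sin(j) + 3)^3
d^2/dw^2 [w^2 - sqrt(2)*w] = 2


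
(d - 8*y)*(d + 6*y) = d^2 - 2*d*y - 48*y^2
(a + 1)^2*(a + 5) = a^3 + 7*a^2 + 11*a + 5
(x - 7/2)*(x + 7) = x^2 + 7*x/2 - 49/2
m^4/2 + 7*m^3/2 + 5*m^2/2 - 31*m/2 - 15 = (m/2 + 1/2)*(m - 2)*(m + 3)*(m + 5)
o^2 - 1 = (o - 1)*(o + 1)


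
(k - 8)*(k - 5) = k^2 - 13*k + 40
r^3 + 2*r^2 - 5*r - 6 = (r - 2)*(r + 1)*(r + 3)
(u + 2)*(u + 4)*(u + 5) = u^3 + 11*u^2 + 38*u + 40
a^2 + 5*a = a*(a + 5)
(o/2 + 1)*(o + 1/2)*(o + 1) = o^3/2 + 7*o^2/4 + 7*o/4 + 1/2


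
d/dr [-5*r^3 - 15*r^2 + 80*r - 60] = -15*r^2 - 30*r + 80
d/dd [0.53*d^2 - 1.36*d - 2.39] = 1.06*d - 1.36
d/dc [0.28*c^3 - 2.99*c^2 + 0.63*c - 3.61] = 0.84*c^2 - 5.98*c + 0.63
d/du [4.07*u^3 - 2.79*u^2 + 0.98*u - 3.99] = 12.21*u^2 - 5.58*u + 0.98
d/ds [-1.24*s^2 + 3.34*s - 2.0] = 3.34 - 2.48*s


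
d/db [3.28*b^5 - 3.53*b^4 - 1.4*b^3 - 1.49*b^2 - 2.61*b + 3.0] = 16.4*b^4 - 14.12*b^3 - 4.2*b^2 - 2.98*b - 2.61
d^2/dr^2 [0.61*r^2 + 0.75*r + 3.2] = 1.22000000000000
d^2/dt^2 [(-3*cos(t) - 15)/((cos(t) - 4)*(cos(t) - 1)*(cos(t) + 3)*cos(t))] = 3*(932*(1 - cos(t)^2)^2/cos(t)^3 + 690*sin(t)^6/cos(t)^3 + 9*cos(t)^6 + 58*cos(t)^5 - 248*cos(t)^4 + 100*cos(t)^3 + 1709*cos(t)^2 + 3960*tan(t)^2 - 310 + 1744/cos(t) - 3062/cos(t)^3)/((cos(t) - 4)^3*(cos(t) - 1)^3*(cos(t) + 3)^3)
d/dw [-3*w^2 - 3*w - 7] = -6*w - 3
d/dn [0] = 0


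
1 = 1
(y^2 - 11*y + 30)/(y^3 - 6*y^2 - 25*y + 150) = 1/(y + 5)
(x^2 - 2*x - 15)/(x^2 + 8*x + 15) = (x - 5)/(x + 5)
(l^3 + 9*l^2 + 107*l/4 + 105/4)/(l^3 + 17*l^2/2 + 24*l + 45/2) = (l + 7/2)/(l + 3)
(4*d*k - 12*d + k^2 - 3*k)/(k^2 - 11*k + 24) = (4*d + k)/(k - 8)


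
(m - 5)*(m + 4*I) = m^2 - 5*m + 4*I*m - 20*I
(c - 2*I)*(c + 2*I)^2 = c^3 + 2*I*c^2 + 4*c + 8*I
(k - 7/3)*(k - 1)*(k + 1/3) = k^3 - 3*k^2 + 11*k/9 + 7/9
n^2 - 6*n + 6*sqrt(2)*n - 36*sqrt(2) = (n - 6)*(n + 6*sqrt(2))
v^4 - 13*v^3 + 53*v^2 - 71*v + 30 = (v - 6)*(v - 5)*(v - 1)^2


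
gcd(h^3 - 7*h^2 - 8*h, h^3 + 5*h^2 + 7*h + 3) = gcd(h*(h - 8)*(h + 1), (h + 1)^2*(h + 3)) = h + 1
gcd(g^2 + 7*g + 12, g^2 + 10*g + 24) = g + 4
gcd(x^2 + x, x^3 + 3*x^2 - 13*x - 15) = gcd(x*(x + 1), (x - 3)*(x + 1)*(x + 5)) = x + 1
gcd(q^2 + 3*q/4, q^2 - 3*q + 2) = 1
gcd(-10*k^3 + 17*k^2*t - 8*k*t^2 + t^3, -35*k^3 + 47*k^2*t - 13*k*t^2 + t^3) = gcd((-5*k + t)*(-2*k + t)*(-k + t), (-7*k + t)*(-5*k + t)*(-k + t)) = 5*k^2 - 6*k*t + t^2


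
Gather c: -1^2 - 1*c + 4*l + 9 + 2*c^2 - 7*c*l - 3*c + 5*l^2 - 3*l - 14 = 2*c^2 + c*(-7*l - 4) + 5*l^2 + l - 6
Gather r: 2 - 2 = 0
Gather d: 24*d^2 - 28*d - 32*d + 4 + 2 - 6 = 24*d^2 - 60*d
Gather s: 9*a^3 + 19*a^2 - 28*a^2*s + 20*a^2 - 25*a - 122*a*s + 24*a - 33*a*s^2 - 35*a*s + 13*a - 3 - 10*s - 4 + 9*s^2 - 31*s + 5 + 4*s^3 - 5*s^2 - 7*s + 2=9*a^3 + 39*a^2 + 12*a + 4*s^3 + s^2*(4 - 33*a) + s*(-28*a^2 - 157*a - 48)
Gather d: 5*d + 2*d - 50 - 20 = 7*d - 70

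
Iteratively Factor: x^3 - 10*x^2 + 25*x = (x - 5)*(x^2 - 5*x) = x*(x - 5)*(x - 5)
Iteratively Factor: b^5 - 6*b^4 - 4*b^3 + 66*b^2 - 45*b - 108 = (b - 4)*(b^4 - 2*b^3 - 12*b^2 + 18*b + 27) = (b - 4)*(b + 1)*(b^3 - 3*b^2 - 9*b + 27) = (b - 4)*(b - 3)*(b + 1)*(b^2 - 9) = (b - 4)*(b - 3)*(b + 1)*(b + 3)*(b - 3)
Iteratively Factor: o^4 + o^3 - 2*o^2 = (o)*(o^3 + o^2 - 2*o) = o^2*(o^2 + o - 2) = o^2*(o - 1)*(o + 2)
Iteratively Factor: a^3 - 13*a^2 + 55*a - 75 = (a - 5)*(a^2 - 8*a + 15) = (a - 5)*(a - 3)*(a - 5)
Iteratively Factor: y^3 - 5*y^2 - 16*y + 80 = (y - 4)*(y^2 - y - 20) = (y - 4)*(y + 4)*(y - 5)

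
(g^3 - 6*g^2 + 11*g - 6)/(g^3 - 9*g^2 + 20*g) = (g^3 - 6*g^2 + 11*g - 6)/(g*(g^2 - 9*g + 20))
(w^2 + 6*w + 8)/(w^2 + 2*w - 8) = (w + 2)/(w - 2)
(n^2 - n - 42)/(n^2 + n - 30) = (n - 7)/(n - 5)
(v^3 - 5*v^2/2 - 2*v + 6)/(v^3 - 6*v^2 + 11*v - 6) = (v^2 - v/2 - 3)/(v^2 - 4*v + 3)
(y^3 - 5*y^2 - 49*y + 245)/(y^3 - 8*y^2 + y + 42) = (y^2 + 2*y - 35)/(y^2 - y - 6)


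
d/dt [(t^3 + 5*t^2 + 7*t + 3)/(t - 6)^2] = (t^3 - 18*t^2 - 67*t - 48)/(t^3 - 18*t^2 + 108*t - 216)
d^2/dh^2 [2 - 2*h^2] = -4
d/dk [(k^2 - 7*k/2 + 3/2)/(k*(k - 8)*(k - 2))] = (-k^4 + 7*k^3 - 47*k^2/2 + 30*k - 24)/(k^2*(k^4 - 20*k^3 + 132*k^2 - 320*k + 256))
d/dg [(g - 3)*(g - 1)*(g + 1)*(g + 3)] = 4*g*(g^2 - 5)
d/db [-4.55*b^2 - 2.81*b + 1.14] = -9.1*b - 2.81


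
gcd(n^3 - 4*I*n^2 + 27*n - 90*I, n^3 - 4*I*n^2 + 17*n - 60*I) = n - 3*I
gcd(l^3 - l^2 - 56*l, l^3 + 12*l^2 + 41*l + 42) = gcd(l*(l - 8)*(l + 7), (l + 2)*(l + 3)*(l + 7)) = l + 7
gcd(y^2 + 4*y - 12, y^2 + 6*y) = y + 6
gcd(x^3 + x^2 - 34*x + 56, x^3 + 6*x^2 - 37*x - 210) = x + 7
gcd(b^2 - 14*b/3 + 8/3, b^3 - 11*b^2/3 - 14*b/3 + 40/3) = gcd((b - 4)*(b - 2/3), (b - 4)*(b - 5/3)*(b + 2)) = b - 4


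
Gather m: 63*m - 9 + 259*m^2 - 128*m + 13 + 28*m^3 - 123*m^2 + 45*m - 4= 28*m^3 + 136*m^2 - 20*m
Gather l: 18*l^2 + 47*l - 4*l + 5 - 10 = 18*l^2 + 43*l - 5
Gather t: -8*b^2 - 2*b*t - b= -8*b^2 - 2*b*t - b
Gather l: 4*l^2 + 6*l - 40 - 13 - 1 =4*l^2 + 6*l - 54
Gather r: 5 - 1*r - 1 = 4 - r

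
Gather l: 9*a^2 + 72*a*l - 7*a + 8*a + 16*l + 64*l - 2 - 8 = 9*a^2 + a + l*(72*a + 80) - 10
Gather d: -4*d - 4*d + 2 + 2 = 4 - 8*d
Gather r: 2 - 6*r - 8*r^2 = -8*r^2 - 6*r + 2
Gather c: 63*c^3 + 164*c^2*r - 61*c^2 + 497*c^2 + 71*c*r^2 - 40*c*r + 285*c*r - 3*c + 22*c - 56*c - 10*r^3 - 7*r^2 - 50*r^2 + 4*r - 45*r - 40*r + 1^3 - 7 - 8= 63*c^3 + c^2*(164*r + 436) + c*(71*r^2 + 245*r - 37) - 10*r^3 - 57*r^2 - 81*r - 14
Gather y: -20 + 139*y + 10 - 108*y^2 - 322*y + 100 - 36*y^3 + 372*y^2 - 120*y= -36*y^3 + 264*y^2 - 303*y + 90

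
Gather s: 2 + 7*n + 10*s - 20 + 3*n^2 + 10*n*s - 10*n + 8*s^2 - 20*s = 3*n^2 - 3*n + 8*s^2 + s*(10*n - 10) - 18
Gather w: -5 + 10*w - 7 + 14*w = 24*w - 12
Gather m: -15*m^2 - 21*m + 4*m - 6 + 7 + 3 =-15*m^2 - 17*m + 4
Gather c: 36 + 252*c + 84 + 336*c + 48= 588*c + 168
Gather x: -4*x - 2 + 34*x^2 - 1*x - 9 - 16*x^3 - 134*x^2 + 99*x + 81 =-16*x^3 - 100*x^2 + 94*x + 70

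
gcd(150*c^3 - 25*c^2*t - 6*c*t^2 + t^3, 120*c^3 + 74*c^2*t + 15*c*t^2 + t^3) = 5*c + t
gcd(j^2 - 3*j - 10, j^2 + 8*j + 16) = 1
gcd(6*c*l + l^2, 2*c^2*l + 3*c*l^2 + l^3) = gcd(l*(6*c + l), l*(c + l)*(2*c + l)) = l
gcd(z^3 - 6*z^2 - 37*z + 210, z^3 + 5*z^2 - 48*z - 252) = z^2 - z - 42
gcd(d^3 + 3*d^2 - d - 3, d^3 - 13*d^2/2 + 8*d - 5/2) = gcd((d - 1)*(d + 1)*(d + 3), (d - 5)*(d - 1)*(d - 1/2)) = d - 1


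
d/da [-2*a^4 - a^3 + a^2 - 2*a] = -8*a^3 - 3*a^2 + 2*a - 2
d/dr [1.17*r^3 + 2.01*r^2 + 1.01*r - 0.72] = 3.51*r^2 + 4.02*r + 1.01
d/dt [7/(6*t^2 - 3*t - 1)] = 21*(1 - 4*t)/(-6*t^2 + 3*t + 1)^2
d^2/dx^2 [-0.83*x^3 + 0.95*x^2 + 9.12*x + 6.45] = 1.9 - 4.98*x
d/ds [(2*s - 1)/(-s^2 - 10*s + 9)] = 2*(s^2 - s + 4)/(s^4 + 20*s^3 + 82*s^2 - 180*s + 81)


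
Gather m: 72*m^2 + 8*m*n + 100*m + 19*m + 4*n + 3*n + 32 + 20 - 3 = 72*m^2 + m*(8*n + 119) + 7*n + 49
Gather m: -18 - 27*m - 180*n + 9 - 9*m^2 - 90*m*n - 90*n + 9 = -9*m^2 + m*(-90*n - 27) - 270*n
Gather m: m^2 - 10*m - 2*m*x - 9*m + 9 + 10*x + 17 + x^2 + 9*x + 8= m^2 + m*(-2*x - 19) + x^2 + 19*x + 34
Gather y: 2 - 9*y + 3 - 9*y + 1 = 6 - 18*y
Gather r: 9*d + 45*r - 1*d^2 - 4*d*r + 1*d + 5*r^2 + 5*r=-d^2 + 10*d + 5*r^2 + r*(50 - 4*d)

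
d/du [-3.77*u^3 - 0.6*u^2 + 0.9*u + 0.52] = -11.31*u^2 - 1.2*u + 0.9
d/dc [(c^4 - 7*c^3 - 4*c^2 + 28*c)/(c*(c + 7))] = 2*(c^3 + 7*c^2 - 49*c - 28)/(c^2 + 14*c + 49)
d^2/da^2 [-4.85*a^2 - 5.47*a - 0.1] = -9.70000000000000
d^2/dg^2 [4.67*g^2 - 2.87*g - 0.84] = 9.34000000000000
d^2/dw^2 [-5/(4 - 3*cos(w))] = 15*(3*sin(w)^2 - 4*cos(w) + 3)/(3*cos(w) - 4)^3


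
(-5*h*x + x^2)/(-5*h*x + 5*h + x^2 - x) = x/(x - 1)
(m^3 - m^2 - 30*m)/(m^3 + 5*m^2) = (m - 6)/m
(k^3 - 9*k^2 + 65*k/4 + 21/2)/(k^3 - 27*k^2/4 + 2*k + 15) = (4*k^2 - 12*k - 7)/(4*k^2 - 3*k - 10)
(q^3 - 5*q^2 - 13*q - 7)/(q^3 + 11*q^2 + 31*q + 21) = (q^2 - 6*q - 7)/(q^2 + 10*q + 21)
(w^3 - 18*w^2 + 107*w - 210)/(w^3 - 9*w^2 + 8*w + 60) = (w - 7)/(w + 2)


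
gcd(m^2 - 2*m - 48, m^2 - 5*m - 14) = 1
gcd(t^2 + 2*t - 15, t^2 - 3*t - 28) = 1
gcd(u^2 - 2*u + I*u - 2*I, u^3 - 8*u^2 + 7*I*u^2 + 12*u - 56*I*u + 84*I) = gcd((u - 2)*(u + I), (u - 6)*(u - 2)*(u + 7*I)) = u - 2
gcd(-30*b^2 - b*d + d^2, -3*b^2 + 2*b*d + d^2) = 1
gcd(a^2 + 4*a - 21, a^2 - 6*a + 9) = a - 3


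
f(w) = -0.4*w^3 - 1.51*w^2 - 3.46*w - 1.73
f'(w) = -1.2*w^2 - 3.02*w - 3.46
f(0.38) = -3.28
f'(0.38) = -4.78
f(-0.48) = -0.37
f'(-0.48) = -2.29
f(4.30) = -76.33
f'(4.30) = -38.63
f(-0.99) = 0.60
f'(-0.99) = -1.65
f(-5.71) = 43.26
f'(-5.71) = -25.34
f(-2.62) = 4.16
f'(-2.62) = -3.78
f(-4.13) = 14.98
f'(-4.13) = -11.46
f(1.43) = -10.94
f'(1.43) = -10.23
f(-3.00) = 5.86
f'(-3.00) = -5.20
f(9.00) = -446.78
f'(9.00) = -127.84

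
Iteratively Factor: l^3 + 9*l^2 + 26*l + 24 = (l + 3)*(l^2 + 6*l + 8) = (l + 3)*(l + 4)*(l + 2)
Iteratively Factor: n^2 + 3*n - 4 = (n + 4)*(n - 1)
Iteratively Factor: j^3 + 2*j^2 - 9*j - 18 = (j - 3)*(j^2 + 5*j + 6) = (j - 3)*(j + 3)*(j + 2)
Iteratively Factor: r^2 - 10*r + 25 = (r - 5)*(r - 5)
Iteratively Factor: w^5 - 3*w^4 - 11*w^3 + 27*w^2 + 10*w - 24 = (w - 1)*(w^4 - 2*w^3 - 13*w^2 + 14*w + 24) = (w - 1)*(w + 1)*(w^3 - 3*w^2 - 10*w + 24) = (w - 1)*(w + 1)*(w + 3)*(w^2 - 6*w + 8) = (w - 2)*(w - 1)*(w + 1)*(w + 3)*(w - 4)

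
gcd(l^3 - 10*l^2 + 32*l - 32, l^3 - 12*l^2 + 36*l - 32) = l - 2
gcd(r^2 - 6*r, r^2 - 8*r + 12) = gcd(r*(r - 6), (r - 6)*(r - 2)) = r - 6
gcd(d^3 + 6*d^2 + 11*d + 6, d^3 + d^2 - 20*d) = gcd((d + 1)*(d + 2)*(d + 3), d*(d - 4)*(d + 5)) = 1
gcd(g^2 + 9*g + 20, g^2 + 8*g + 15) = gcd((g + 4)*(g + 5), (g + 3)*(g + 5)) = g + 5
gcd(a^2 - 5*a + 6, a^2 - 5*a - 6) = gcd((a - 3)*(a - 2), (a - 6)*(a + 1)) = 1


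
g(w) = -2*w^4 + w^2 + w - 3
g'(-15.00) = 26971.00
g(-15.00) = -101043.00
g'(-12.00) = 13801.00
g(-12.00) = -41343.00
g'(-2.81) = 172.88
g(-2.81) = -122.61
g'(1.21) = -10.75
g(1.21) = -4.61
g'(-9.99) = 7957.04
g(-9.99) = -19833.31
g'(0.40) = 1.29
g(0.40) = -2.49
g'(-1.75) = 40.38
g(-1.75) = -20.45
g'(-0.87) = 4.53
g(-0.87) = -4.26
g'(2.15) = -74.21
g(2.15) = -38.96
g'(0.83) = -1.91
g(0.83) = -2.43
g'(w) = -8*w^3 + 2*w + 1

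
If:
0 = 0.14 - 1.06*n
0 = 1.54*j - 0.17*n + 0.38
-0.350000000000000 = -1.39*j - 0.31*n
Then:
No Solution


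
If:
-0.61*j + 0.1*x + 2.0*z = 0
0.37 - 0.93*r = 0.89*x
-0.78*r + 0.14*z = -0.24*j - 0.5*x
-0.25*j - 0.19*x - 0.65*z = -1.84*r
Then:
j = 23.52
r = 5.29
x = -5.12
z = 7.43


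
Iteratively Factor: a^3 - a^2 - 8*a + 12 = (a - 2)*(a^2 + a - 6) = (a - 2)^2*(a + 3)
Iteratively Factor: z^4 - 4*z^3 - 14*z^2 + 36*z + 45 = (z - 3)*(z^3 - z^2 - 17*z - 15) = (z - 3)*(z + 3)*(z^2 - 4*z - 5) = (z - 5)*(z - 3)*(z + 3)*(z + 1)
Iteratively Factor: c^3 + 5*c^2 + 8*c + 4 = (c + 2)*(c^2 + 3*c + 2) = (c + 2)^2*(c + 1)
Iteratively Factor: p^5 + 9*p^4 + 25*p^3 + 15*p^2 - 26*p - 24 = (p - 1)*(p^4 + 10*p^3 + 35*p^2 + 50*p + 24) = (p - 1)*(p + 3)*(p^3 + 7*p^2 + 14*p + 8) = (p - 1)*(p + 1)*(p + 3)*(p^2 + 6*p + 8) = (p - 1)*(p + 1)*(p + 2)*(p + 3)*(p + 4)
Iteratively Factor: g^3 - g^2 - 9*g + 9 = (g - 1)*(g^2 - 9) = (g - 3)*(g - 1)*(g + 3)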